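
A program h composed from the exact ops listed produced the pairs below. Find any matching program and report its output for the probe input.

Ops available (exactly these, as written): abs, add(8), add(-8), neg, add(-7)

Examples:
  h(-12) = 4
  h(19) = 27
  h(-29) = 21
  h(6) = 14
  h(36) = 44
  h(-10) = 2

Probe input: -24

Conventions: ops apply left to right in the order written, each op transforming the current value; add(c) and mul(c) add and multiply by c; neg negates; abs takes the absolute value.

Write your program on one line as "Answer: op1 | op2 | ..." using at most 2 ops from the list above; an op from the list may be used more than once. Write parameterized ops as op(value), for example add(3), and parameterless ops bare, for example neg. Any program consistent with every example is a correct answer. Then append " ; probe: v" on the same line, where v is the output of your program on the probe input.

add(8) | abs ; probe: 16

Check, running the answer program on each example:
  -12 -> -4 -> 4
  19 -> 27 -> 27
  -29 -> -21 -> 21
  6 -> 14 -> 14
  36 -> 44 -> 44
  -10 -> -2 -> 2
  probe: -24 -> -16 -> 16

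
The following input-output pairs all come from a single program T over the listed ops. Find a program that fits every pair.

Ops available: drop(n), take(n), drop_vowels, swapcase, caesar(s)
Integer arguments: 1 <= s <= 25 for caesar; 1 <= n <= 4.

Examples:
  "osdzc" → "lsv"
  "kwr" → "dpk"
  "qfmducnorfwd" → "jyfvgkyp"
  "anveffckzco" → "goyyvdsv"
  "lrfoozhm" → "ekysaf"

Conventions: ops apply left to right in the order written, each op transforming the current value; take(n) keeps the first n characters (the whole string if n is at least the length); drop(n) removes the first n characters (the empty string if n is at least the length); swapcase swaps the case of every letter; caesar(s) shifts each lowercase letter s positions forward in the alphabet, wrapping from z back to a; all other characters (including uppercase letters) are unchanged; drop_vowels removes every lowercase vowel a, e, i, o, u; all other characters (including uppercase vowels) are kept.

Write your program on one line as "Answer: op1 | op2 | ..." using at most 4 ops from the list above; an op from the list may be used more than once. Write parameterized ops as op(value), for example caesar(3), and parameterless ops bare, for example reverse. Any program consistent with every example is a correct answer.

drop_vowels | caesar(11) | drop_vowels | caesar(8)

Check, running the answer program on each example:
  "osdzc" -> "sdzc" -> "dokn" -> "dkn" -> "lsv"
  "kwr" -> "kwr" -> "vhc" -> "vhc" -> "dpk"
  "qfmducnorfwd" -> "qfmdcnrfwd" -> "bqxonycqho" -> "bqxnycqh" -> "jyfvgkyp"
  "anveffckzco" -> "nvffckzc" -> "ygqqnvkn" -> "ygqqnvkn" -> "goyyvdsv"
  "lrfoozhm" -> "lrfzhm" -> "wcqksx" -> "wcqksx" -> "ekysaf"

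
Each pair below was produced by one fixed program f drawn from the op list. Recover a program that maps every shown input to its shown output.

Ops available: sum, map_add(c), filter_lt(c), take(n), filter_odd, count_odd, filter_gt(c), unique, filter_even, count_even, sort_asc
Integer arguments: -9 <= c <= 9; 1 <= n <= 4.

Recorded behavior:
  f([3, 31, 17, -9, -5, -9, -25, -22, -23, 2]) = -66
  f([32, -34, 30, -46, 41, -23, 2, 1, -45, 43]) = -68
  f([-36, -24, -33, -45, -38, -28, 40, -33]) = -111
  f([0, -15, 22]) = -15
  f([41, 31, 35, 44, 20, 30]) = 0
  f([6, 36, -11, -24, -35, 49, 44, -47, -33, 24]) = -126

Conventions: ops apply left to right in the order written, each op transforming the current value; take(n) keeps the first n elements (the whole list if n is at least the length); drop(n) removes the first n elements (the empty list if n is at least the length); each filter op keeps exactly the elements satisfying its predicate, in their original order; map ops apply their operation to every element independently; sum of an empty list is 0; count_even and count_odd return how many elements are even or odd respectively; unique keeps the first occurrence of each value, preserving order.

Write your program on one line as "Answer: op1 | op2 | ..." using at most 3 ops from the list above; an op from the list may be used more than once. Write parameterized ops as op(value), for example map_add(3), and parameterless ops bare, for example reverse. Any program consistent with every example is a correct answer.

filter_odd | filter_lt(-5) | sum

Check, running the answer program on each example:
  [3, 31, 17, -9, -5, -9, -25, -22, -23, 2] -> [3, 31, 17, -9, -5, -9, -25, -23] -> [-9, -9, -25, -23] -> -66
  [32, -34, 30, -46, 41, -23, 2, 1, -45, 43] -> [41, -23, 1, -45, 43] -> [-23, -45] -> -68
  [-36, -24, -33, -45, -38, -28, 40, -33] -> [-33, -45, -33] -> [-33, -45, -33] -> -111
  [0, -15, 22] -> [-15] -> [-15] -> -15
  [41, 31, 35, 44, 20, 30] -> [41, 31, 35] -> [] -> 0
  [6, 36, -11, -24, -35, 49, 44, -47, -33, 24] -> [-11, -35, 49, -47, -33] -> [-11, -35, -47, -33] -> -126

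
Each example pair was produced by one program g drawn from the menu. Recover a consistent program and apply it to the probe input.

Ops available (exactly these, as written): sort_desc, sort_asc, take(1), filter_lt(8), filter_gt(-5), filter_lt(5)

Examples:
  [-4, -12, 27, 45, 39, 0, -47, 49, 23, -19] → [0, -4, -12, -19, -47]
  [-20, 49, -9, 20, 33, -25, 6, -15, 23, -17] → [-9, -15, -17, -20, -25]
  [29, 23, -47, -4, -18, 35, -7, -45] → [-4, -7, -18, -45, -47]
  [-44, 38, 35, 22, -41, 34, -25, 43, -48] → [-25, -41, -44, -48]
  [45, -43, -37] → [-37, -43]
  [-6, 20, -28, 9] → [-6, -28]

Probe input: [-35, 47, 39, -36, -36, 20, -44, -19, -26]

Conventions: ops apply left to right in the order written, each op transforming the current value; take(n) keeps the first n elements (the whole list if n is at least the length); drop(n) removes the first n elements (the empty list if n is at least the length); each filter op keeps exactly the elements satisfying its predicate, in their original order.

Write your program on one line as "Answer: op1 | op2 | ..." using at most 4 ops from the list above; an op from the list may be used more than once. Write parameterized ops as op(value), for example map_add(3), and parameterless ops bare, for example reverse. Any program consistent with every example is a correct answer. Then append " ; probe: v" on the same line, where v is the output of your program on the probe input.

sort_asc | filter_lt(5) | sort_desc ; probe: [-19, -26, -35, -36, -36, -44]

Check, running the answer program on each example:
  [-4, -12, 27, 45, 39, 0, -47, 49, 23, -19] -> [-47, -19, -12, -4, 0, 23, 27, 39, 45, 49] -> [-47, -19, -12, -4, 0] -> [0, -4, -12, -19, -47]
  [-20, 49, -9, 20, 33, -25, 6, -15, 23, -17] -> [-25, -20, -17, -15, -9, 6, 20, 23, 33, 49] -> [-25, -20, -17, -15, -9] -> [-9, -15, -17, -20, -25]
  [29, 23, -47, -4, -18, 35, -7, -45] -> [-47, -45, -18, -7, -4, 23, 29, 35] -> [-47, -45, -18, -7, -4] -> [-4, -7, -18, -45, -47]
  [-44, 38, 35, 22, -41, 34, -25, 43, -48] -> [-48, -44, -41, -25, 22, 34, 35, 38, 43] -> [-48, -44, -41, -25] -> [-25, -41, -44, -48]
  [45, -43, -37] -> [-43, -37, 45] -> [-43, -37] -> [-37, -43]
  [-6, 20, -28, 9] -> [-28, -6, 9, 20] -> [-28, -6] -> [-6, -28]
  probe: [-35, 47, 39, -36, -36, 20, -44, -19, -26] -> [-44, -36, -36, -35, -26, -19, 20, 39, 47] -> [-44, -36, -36, -35, -26, -19] -> [-19, -26, -35, -36, -36, -44]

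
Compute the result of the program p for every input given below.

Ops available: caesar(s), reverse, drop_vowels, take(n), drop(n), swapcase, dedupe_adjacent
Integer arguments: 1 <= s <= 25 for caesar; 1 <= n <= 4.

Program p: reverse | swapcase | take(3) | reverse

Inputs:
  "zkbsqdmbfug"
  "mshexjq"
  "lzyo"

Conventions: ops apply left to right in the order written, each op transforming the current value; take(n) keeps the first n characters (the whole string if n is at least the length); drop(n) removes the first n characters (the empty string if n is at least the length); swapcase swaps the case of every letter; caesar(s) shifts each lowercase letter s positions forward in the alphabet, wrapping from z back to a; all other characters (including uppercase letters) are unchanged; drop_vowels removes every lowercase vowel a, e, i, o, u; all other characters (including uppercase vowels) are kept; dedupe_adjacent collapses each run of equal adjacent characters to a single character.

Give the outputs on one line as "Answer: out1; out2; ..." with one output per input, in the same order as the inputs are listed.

"FUG"; "XJQ"; "ZYO"

Execution, op by op:
  "zkbsqdmbfug" -> "gufbmdqsbkz" -> "GUFBMDQSBKZ" -> "GUF" -> "FUG"
  "mshexjq" -> "qjxehsm" -> "QJXEHSM" -> "QJX" -> "XJQ"
  "lzyo" -> "oyzl" -> "OYZL" -> "OYZ" -> "ZYO"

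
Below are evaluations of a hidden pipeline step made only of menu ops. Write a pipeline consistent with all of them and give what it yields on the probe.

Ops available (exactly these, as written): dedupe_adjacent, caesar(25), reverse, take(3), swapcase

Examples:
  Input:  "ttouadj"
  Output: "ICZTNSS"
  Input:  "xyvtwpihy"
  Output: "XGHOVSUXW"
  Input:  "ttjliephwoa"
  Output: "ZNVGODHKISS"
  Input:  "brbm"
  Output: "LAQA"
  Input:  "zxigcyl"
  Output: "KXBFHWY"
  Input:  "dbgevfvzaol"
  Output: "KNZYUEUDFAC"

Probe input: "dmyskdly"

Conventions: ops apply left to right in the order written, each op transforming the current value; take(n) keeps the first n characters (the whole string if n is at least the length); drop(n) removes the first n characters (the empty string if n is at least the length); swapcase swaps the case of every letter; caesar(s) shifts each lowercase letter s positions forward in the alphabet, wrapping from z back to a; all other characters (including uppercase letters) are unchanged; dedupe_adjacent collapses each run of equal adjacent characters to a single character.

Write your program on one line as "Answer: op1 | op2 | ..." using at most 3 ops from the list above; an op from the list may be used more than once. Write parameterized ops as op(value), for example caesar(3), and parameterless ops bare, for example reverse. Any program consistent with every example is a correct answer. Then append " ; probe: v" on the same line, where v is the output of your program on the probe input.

reverse | caesar(25) | swapcase ; probe: "XKCJRXLC"

Check, running the answer program on each example:
  "ttouadj" -> "jdauott" -> "icztnss" -> "ICZTNSS"
  "xyvtwpihy" -> "yhipwtvyx" -> "xghovsuxw" -> "XGHOVSUXW"
  "ttjliephwoa" -> "aowhpeiljtt" -> "znvgodhkiss" -> "ZNVGODHKISS"
  "brbm" -> "mbrb" -> "laqa" -> "LAQA"
  "zxigcyl" -> "lycgixz" -> "kxbfhwy" -> "KXBFHWY"
  "dbgevfvzaol" -> "loazvfvegbd" -> "knzyueudfac" -> "KNZYUEUDFAC"
  probe: "dmyskdly" -> "yldksymd" -> "xkcjrxlc" -> "XKCJRXLC"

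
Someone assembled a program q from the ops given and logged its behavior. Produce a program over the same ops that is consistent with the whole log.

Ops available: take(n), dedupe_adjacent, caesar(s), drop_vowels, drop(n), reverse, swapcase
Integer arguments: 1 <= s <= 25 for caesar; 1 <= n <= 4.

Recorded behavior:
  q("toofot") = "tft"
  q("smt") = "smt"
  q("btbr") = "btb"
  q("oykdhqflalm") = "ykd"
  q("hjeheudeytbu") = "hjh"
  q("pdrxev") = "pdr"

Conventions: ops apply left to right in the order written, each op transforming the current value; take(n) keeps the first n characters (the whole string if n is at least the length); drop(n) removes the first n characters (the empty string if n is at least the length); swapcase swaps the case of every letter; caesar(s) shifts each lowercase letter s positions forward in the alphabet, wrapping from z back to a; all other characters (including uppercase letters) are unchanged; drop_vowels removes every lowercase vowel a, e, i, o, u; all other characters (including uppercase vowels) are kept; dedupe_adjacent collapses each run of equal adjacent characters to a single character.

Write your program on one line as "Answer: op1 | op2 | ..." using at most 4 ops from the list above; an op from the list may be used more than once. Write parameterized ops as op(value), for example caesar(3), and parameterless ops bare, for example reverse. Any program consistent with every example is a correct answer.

dedupe_adjacent | drop_vowels | dedupe_adjacent | take(3)

Check, running the answer program on each example:
  "toofot" -> "tofot" -> "tft" -> "tft" -> "tft"
  "smt" -> "smt" -> "smt" -> "smt" -> "smt"
  "btbr" -> "btbr" -> "btbr" -> "btbr" -> "btb"
  "oykdhqflalm" -> "oykdhqflalm" -> "ykdhqfllm" -> "ykdhqflm" -> "ykd"
  "hjeheudeytbu" -> "hjeheudeytbu" -> "hjhdytb" -> "hjhdytb" -> "hjh"
  "pdrxev" -> "pdrxev" -> "pdrxv" -> "pdrxv" -> "pdr"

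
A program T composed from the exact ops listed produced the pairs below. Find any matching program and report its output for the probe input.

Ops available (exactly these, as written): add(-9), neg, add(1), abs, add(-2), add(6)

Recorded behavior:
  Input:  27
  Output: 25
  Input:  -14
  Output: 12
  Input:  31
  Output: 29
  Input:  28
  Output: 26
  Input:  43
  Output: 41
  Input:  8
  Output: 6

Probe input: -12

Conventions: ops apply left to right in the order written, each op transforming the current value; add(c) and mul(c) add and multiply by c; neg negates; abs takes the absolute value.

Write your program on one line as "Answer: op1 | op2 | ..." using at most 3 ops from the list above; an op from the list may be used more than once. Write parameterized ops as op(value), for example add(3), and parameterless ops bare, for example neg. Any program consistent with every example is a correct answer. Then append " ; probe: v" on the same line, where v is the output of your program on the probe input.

abs | add(-2) ; probe: 10

Check, running the answer program on each example:
  27 -> 27 -> 25
  -14 -> 14 -> 12
  31 -> 31 -> 29
  28 -> 28 -> 26
  43 -> 43 -> 41
  8 -> 8 -> 6
  probe: -12 -> 12 -> 10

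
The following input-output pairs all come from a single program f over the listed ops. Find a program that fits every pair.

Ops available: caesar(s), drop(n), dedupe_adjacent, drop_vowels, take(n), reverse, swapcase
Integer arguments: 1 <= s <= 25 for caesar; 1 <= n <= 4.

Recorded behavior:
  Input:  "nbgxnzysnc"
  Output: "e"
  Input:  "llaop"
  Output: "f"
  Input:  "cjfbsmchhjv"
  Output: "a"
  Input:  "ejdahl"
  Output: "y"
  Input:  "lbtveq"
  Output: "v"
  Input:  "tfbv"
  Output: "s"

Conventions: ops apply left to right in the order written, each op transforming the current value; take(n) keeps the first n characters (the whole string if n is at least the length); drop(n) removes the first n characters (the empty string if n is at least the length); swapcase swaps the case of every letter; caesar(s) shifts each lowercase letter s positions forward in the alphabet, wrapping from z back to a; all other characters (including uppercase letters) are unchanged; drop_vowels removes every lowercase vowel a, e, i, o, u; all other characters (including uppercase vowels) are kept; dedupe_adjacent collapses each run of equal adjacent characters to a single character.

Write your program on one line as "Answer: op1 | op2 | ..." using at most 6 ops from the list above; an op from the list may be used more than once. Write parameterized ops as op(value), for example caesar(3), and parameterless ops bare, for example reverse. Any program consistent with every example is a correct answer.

reverse | dedupe_adjacent | caesar(17) | take(2) | drop(1)

Check, running the answer program on each example:
  "nbgxnzysnc" -> "cnsyznxgbn" -> "cnsyznxgbn" -> "tejpqeoxse" -> "te" -> "e"
  "llaop" -> "poall" -> "poal" -> "gfrc" -> "gf" -> "f"
  "cjfbsmchhjv" -> "vjhhcmsbfjc" -> "vjhcmsbfjc" -> "maytdjswat" -> "ma" -> "a"
  "ejdahl" -> "lhadje" -> "lhadje" -> "cyruav" -> "cy" -> "y"
  "lbtveq" -> "qevtbl" -> "qevtbl" -> "hvmksc" -> "hv" -> "v"
  "tfbv" -> "vbft" -> "vbft" -> "mswk" -> "ms" -> "s"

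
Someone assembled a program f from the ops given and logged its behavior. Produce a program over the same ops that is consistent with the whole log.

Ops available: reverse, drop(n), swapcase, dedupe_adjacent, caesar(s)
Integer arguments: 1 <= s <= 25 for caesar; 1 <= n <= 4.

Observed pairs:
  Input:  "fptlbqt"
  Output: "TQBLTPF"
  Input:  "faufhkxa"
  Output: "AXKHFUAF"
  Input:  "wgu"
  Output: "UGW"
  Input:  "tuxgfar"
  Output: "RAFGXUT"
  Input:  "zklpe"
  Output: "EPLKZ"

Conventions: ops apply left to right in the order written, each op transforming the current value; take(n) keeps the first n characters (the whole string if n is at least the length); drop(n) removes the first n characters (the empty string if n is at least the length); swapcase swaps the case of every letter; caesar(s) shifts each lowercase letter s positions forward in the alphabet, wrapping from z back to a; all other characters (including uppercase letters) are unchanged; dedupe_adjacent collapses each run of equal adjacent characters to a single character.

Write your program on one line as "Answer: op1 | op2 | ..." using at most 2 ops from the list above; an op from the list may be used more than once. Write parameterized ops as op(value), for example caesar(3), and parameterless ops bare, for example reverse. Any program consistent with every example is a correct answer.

reverse | swapcase

Check, running the answer program on each example:
  "fptlbqt" -> "tqbltpf" -> "TQBLTPF"
  "faufhkxa" -> "axkhfuaf" -> "AXKHFUAF"
  "wgu" -> "ugw" -> "UGW"
  "tuxgfar" -> "rafgxut" -> "RAFGXUT"
  "zklpe" -> "eplkz" -> "EPLKZ"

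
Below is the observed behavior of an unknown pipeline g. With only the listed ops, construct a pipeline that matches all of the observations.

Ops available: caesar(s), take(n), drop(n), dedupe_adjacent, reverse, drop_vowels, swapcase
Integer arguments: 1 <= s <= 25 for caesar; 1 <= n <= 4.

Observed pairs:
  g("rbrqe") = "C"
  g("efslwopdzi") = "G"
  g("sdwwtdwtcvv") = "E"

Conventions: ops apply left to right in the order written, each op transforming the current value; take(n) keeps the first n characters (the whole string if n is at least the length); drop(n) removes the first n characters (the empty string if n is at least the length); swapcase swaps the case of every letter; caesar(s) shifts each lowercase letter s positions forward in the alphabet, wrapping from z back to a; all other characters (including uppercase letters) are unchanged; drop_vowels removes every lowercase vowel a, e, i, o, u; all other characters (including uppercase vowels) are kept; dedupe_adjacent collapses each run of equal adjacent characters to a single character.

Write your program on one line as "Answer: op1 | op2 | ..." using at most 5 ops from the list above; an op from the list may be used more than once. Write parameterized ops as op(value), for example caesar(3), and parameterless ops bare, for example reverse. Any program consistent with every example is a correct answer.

caesar(1) | swapcase | take(2) | drop(1)

Check, running the answer program on each example:
  "rbrqe" -> "scsrf" -> "SCSRF" -> "SC" -> "C"
  "efslwopdzi" -> "fgtmxpqeaj" -> "FGTMXPQEAJ" -> "FG" -> "G"
  "sdwwtdwtcvv" -> "texxuexudww" -> "TEXXUEXUDWW" -> "TE" -> "E"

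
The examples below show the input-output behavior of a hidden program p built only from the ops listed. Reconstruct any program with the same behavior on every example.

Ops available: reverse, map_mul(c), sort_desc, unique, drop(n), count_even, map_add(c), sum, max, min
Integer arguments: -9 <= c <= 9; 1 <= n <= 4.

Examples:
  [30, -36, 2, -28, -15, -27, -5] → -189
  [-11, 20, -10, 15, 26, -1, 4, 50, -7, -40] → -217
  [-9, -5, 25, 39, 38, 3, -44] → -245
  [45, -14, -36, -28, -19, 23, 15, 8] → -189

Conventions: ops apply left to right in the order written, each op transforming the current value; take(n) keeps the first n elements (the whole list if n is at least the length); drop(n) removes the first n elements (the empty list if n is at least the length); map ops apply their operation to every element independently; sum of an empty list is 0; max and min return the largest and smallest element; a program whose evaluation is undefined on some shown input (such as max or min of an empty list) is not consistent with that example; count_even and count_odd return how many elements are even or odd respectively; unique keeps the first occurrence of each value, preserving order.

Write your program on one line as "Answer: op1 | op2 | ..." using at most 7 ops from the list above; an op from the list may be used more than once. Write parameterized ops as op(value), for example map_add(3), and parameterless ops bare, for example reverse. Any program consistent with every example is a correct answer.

map_add(7) | map_add(2) | map_mul(7) | sort_desc | reverse | min

Check, running the answer program on each example:
  [30, -36, 2, -28, -15, -27, -5] -> [37, -29, 9, -21, -8, -20, 2] -> [39, -27, 11, -19, -6, -18, 4] -> [273, -189, 77, -133, -42, -126, 28] -> [273, 77, 28, -42, -126, -133, -189] -> [-189, -133, -126, -42, 28, 77, 273] -> -189
  [-11, 20, -10, 15, 26, -1, 4, 50, -7, -40] -> [-4, 27, -3, 22, 33, 6, 11, 57, 0, -33] -> [-2, 29, -1, 24, 35, 8, 13, 59, 2, -31] -> [-14, 203, -7, 168, 245, 56, 91, 413, 14, -217] -> [413, 245, 203, 168, 91, 56, 14, -7, -14, -217] -> [-217, -14, -7, 14, 56, 91, 168, 203, 245, 413] -> -217
  [-9, -5, 25, 39, 38, 3, -44] -> [-2, 2, 32, 46, 45, 10, -37] -> [0, 4, 34, 48, 47, 12, -35] -> [0, 28, 238, 336, 329, 84, -245] -> [336, 329, 238, 84, 28, 0, -245] -> [-245, 0, 28, 84, 238, 329, 336] -> -245
  [45, -14, -36, -28, -19, 23, 15, 8] -> [52, -7, -29, -21, -12, 30, 22, 15] -> [54, -5, -27, -19, -10, 32, 24, 17] -> [378, -35, -189, -133, -70, 224, 168, 119] -> [378, 224, 168, 119, -35, -70, -133, -189] -> [-189, -133, -70, -35, 119, 168, 224, 378] -> -189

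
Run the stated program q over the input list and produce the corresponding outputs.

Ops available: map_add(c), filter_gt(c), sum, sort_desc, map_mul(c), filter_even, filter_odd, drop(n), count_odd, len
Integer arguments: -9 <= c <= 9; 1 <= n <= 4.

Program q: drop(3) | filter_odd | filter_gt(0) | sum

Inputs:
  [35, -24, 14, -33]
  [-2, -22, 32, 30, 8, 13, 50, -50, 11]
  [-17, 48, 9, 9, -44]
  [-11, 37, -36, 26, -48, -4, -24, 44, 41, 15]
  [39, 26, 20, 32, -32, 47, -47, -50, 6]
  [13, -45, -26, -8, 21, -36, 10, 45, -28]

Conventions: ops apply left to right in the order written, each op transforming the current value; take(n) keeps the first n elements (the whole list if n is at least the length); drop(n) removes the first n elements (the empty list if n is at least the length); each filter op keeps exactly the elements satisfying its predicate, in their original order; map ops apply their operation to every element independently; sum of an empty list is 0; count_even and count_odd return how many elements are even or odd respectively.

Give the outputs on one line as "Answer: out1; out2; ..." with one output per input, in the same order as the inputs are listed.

Execution, op by op:
  [35, -24, 14, -33] -> [-33] -> [-33] -> [] -> 0
  [-2, -22, 32, 30, 8, 13, 50, -50, 11] -> [30, 8, 13, 50, -50, 11] -> [13, 11] -> [13, 11] -> 24
  [-17, 48, 9, 9, -44] -> [9, -44] -> [9] -> [9] -> 9
  [-11, 37, -36, 26, -48, -4, -24, 44, 41, 15] -> [26, -48, -4, -24, 44, 41, 15] -> [41, 15] -> [41, 15] -> 56
  [39, 26, 20, 32, -32, 47, -47, -50, 6] -> [32, -32, 47, -47, -50, 6] -> [47, -47] -> [47] -> 47
  [13, -45, -26, -8, 21, -36, 10, 45, -28] -> [-8, 21, -36, 10, 45, -28] -> [21, 45] -> [21, 45] -> 66

0; 24; 9; 56; 47; 66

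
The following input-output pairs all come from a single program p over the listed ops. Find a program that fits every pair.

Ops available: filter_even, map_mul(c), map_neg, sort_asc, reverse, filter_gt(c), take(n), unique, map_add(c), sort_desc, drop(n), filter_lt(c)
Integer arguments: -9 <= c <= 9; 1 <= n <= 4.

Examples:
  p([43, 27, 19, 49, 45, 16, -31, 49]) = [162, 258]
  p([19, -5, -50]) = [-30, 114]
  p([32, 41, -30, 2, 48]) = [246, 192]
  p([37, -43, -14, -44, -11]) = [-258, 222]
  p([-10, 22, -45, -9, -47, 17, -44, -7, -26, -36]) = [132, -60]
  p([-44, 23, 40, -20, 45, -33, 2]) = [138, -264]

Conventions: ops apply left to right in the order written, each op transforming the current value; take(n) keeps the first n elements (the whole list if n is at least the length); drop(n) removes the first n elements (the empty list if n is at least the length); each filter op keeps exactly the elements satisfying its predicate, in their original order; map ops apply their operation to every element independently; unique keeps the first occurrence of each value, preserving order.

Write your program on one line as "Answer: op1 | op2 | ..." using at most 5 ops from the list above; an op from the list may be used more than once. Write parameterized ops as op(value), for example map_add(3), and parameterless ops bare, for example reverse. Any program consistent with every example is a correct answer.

take(2) | map_mul(-6) | reverse | map_neg

Check, running the answer program on each example:
  [43, 27, 19, 49, 45, 16, -31, 49] -> [43, 27] -> [-258, -162] -> [-162, -258] -> [162, 258]
  [19, -5, -50] -> [19, -5] -> [-114, 30] -> [30, -114] -> [-30, 114]
  [32, 41, -30, 2, 48] -> [32, 41] -> [-192, -246] -> [-246, -192] -> [246, 192]
  [37, -43, -14, -44, -11] -> [37, -43] -> [-222, 258] -> [258, -222] -> [-258, 222]
  [-10, 22, -45, -9, -47, 17, -44, -7, -26, -36] -> [-10, 22] -> [60, -132] -> [-132, 60] -> [132, -60]
  [-44, 23, 40, -20, 45, -33, 2] -> [-44, 23] -> [264, -138] -> [-138, 264] -> [138, -264]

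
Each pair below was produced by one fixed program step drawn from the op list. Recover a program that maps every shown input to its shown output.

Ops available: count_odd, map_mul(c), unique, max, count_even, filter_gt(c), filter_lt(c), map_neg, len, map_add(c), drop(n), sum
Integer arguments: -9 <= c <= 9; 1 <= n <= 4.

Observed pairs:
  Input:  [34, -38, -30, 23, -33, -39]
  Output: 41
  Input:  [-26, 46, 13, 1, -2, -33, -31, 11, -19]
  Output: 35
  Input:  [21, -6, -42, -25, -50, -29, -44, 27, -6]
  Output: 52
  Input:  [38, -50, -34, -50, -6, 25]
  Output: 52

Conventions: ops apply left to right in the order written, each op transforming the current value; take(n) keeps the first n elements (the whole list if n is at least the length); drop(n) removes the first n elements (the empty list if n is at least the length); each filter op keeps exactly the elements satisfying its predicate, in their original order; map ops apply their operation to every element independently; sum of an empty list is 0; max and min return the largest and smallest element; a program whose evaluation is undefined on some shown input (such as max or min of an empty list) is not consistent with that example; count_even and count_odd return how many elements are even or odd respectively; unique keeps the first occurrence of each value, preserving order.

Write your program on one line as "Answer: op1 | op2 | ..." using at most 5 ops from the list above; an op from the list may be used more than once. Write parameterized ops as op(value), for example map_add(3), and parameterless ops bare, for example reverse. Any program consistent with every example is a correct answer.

map_add(-6) | map_neg | map_add(-4) | max

Check, running the answer program on each example:
  [34, -38, -30, 23, -33, -39] -> [28, -44, -36, 17, -39, -45] -> [-28, 44, 36, -17, 39, 45] -> [-32, 40, 32, -21, 35, 41] -> 41
  [-26, 46, 13, 1, -2, -33, -31, 11, -19] -> [-32, 40, 7, -5, -8, -39, -37, 5, -25] -> [32, -40, -7, 5, 8, 39, 37, -5, 25] -> [28, -44, -11, 1, 4, 35, 33, -9, 21] -> 35
  [21, -6, -42, -25, -50, -29, -44, 27, -6] -> [15, -12, -48, -31, -56, -35, -50, 21, -12] -> [-15, 12, 48, 31, 56, 35, 50, -21, 12] -> [-19, 8, 44, 27, 52, 31, 46, -25, 8] -> 52
  [38, -50, -34, -50, -6, 25] -> [32, -56, -40, -56, -12, 19] -> [-32, 56, 40, 56, 12, -19] -> [-36, 52, 36, 52, 8, -23] -> 52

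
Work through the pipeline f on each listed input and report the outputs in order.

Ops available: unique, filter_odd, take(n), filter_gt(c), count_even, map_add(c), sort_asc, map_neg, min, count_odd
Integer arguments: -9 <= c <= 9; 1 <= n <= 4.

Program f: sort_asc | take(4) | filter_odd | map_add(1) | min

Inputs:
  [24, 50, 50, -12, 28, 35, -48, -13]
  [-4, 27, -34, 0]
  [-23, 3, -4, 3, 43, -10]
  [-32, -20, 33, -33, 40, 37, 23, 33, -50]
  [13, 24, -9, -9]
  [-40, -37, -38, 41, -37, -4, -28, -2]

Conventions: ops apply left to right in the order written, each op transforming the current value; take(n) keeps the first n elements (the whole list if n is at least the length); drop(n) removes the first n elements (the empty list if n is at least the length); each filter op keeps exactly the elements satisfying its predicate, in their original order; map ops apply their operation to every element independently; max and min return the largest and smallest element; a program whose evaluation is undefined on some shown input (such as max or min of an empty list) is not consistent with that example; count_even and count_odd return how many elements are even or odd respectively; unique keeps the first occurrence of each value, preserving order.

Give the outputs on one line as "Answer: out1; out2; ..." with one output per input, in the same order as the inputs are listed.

-12; 28; -22; -32; -8; -36

Execution, op by op:
  [24, 50, 50, -12, 28, 35, -48, -13] -> [-48, -13, -12, 24, 28, 35, 50, 50] -> [-48, -13, -12, 24] -> [-13] -> [-12] -> -12
  [-4, 27, -34, 0] -> [-34, -4, 0, 27] -> [-34, -4, 0, 27] -> [27] -> [28] -> 28
  [-23, 3, -4, 3, 43, -10] -> [-23, -10, -4, 3, 3, 43] -> [-23, -10, -4, 3] -> [-23, 3] -> [-22, 4] -> -22
  [-32, -20, 33, -33, 40, 37, 23, 33, -50] -> [-50, -33, -32, -20, 23, 33, 33, 37, 40] -> [-50, -33, -32, -20] -> [-33] -> [-32] -> -32
  [13, 24, -9, -9] -> [-9, -9, 13, 24] -> [-9, -9, 13, 24] -> [-9, -9, 13] -> [-8, -8, 14] -> -8
  [-40, -37, -38, 41, -37, -4, -28, -2] -> [-40, -38, -37, -37, -28, -4, -2, 41] -> [-40, -38, -37, -37] -> [-37, -37] -> [-36, -36] -> -36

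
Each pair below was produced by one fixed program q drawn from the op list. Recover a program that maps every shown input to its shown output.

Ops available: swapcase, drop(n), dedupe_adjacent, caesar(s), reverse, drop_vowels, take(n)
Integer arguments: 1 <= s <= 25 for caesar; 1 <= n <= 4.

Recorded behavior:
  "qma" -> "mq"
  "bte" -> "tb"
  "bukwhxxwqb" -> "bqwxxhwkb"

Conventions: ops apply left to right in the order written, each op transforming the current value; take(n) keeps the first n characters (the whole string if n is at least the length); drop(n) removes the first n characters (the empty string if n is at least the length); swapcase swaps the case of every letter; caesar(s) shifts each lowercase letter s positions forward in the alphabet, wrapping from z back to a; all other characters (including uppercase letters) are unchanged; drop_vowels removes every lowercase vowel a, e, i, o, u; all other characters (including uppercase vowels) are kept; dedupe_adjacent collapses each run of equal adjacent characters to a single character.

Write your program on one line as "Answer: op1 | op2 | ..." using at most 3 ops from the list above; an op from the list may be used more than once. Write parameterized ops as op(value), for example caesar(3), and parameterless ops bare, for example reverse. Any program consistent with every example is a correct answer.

drop_vowels | reverse

Check, running the answer program on each example:
  "qma" -> "qm" -> "mq"
  "bte" -> "bt" -> "tb"
  "bukwhxxwqb" -> "bkwhxxwqb" -> "bqwxxhwkb"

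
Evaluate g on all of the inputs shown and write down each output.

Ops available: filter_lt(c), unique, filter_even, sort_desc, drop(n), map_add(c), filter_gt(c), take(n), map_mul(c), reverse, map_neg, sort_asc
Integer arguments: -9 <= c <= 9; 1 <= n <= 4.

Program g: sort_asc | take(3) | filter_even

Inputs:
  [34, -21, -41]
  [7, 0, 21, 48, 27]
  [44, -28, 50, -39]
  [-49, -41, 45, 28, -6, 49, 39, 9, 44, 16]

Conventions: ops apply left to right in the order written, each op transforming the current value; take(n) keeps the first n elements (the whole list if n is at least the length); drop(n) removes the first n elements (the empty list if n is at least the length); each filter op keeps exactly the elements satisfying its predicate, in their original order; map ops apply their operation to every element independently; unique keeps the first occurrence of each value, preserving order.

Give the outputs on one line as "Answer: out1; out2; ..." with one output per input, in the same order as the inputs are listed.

Execution, op by op:
  [34, -21, -41] -> [-41, -21, 34] -> [-41, -21, 34] -> [34]
  [7, 0, 21, 48, 27] -> [0, 7, 21, 27, 48] -> [0, 7, 21] -> [0]
  [44, -28, 50, -39] -> [-39, -28, 44, 50] -> [-39, -28, 44] -> [-28, 44]
  [-49, -41, 45, 28, -6, 49, 39, 9, 44, 16] -> [-49, -41, -6, 9, 16, 28, 39, 44, 45, 49] -> [-49, -41, -6] -> [-6]

[34]; [0]; [-28, 44]; [-6]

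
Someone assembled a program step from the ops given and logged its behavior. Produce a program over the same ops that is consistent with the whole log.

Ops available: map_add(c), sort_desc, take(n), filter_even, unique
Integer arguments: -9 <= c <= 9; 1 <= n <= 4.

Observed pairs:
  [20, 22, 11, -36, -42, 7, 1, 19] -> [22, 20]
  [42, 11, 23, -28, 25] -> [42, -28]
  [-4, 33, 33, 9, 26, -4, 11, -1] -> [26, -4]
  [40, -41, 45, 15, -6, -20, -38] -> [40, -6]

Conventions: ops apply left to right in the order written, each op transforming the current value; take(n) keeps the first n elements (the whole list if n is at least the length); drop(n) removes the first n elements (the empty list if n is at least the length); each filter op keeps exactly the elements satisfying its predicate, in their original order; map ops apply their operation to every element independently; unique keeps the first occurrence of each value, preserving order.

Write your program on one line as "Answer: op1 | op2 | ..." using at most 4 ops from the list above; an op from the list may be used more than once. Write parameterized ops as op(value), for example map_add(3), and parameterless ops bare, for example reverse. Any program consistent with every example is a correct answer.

filter_even | take(2) | sort_desc

Check, running the answer program on each example:
  [20, 22, 11, -36, -42, 7, 1, 19] -> [20, 22, -36, -42] -> [20, 22] -> [22, 20]
  [42, 11, 23, -28, 25] -> [42, -28] -> [42, -28] -> [42, -28]
  [-4, 33, 33, 9, 26, -4, 11, -1] -> [-4, 26, -4] -> [-4, 26] -> [26, -4]
  [40, -41, 45, 15, -6, -20, -38] -> [40, -6, -20, -38] -> [40, -6] -> [40, -6]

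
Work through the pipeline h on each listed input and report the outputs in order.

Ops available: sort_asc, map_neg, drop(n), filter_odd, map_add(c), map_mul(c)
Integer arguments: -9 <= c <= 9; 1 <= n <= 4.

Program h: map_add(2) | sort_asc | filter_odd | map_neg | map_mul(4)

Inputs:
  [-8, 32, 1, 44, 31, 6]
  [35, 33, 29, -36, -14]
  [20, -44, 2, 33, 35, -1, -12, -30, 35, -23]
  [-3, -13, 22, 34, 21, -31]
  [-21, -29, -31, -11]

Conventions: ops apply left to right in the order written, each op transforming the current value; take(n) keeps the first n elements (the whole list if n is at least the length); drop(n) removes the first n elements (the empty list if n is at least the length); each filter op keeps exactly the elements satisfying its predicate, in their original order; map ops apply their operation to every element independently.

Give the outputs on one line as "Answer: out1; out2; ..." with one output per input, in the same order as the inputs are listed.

Execution, op by op:
  [-8, 32, 1, 44, 31, 6] -> [-6, 34, 3, 46, 33, 8] -> [-6, 3, 8, 33, 34, 46] -> [3, 33] -> [-3, -33] -> [-12, -132]
  [35, 33, 29, -36, -14] -> [37, 35, 31, -34, -12] -> [-34, -12, 31, 35, 37] -> [31, 35, 37] -> [-31, -35, -37] -> [-124, -140, -148]
  [20, -44, 2, 33, 35, -1, -12, -30, 35, -23] -> [22, -42, 4, 35, 37, 1, -10, -28, 37, -21] -> [-42, -28, -21, -10, 1, 4, 22, 35, 37, 37] -> [-21, 1, 35, 37, 37] -> [21, -1, -35, -37, -37] -> [84, -4, -140, -148, -148]
  [-3, -13, 22, 34, 21, -31] -> [-1, -11, 24, 36, 23, -29] -> [-29, -11, -1, 23, 24, 36] -> [-29, -11, -1, 23] -> [29, 11, 1, -23] -> [116, 44, 4, -92]
  [-21, -29, -31, -11] -> [-19, -27, -29, -9] -> [-29, -27, -19, -9] -> [-29, -27, -19, -9] -> [29, 27, 19, 9] -> [116, 108, 76, 36]

[-12, -132]; [-124, -140, -148]; [84, -4, -140, -148, -148]; [116, 44, 4, -92]; [116, 108, 76, 36]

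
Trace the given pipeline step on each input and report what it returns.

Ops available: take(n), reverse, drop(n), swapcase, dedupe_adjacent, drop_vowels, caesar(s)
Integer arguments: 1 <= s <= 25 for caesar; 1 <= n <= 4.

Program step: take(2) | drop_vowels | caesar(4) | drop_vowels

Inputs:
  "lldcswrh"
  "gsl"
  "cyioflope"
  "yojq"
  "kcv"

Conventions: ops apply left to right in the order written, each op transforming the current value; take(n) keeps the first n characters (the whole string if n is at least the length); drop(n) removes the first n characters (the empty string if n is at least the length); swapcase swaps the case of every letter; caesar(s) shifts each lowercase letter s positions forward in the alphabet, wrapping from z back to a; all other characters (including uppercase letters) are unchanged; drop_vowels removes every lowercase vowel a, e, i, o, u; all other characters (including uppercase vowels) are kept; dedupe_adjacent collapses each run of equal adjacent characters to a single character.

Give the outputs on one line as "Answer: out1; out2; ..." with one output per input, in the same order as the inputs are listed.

"pp"; "kw"; "gc"; "c"; "g"

Execution, op by op:
  "lldcswrh" -> "ll" -> "ll" -> "pp" -> "pp"
  "gsl" -> "gs" -> "gs" -> "kw" -> "kw"
  "cyioflope" -> "cy" -> "cy" -> "gc" -> "gc"
  "yojq" -> "yo" -> "y" -> "c" -> "c"
  "kcv" -> "kc" -> "kc" -> "og" -> "g"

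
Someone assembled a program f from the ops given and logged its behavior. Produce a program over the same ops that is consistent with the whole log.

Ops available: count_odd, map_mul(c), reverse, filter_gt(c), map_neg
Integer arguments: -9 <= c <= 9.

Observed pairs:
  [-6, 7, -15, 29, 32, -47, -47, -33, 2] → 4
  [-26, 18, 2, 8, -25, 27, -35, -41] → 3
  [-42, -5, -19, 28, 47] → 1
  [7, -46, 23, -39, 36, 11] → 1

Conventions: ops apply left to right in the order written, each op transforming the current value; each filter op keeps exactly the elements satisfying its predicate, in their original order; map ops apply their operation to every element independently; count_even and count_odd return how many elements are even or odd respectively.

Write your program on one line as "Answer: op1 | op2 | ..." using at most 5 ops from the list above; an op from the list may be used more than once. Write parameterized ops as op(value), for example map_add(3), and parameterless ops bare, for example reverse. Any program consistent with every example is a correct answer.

map_neg | filter_gt(7) | reverse | map_neg | count_odd

Check, running the answer program on each example:
  [-6, 7, -15, 29, 32, -47, -47, -33, 2] -> [6, -7, 15, -29, -32, 47, 47, 33, -2] -> [15, 47, 47, 33] -> [33, 47, 47, 15] -> [-33, -47, -47, -15] -> 4
  [-26, 18, 2, 8, -25, 27, -35, -41] -> [26, -18, -2, -8, 25, -27, 35, 41] -> [26, 25, 35, 41] -> [41, 35, 25, 26] -> [-41, -35, -25, -26] -> 3
  [-42, -5, -19, 28, 47] -> [42, 5, 19, -28, -47] -> [42, 19] -> [19, 42] -> [-19, -42] -> 1
  [7, -46, 23, -39, 36, 11] -> [-7, 46, -23, 39, -36, -11] -> [46, 39] -> [39, 46] -> [-39, -46] -> 1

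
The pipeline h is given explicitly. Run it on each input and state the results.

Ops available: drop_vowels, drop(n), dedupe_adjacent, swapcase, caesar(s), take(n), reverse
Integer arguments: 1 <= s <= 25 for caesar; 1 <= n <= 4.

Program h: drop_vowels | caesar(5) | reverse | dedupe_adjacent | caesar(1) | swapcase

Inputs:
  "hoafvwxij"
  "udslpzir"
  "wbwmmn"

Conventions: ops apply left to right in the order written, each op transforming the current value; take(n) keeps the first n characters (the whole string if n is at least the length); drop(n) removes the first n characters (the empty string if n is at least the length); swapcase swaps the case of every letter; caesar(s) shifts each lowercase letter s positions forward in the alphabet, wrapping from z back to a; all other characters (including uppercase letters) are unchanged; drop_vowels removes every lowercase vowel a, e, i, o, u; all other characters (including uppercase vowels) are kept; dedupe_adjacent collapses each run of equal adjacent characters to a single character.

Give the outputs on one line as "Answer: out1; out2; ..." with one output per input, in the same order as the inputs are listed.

Execution, op by op:
  "hoafvwxij" -> "hfvwxj" -> "mkabco" -> "ocbakm" -> "ocbakm" -> "pdcbln" -> "PDCBLN"
  "udslpzir" -> "dslpzr" -> "ixquew" -> "weuqxi" -> "weuqxi" -> "xfvryj" -> "XFVRYJ"
  "wbwmmn" -> "wbwmmn" -> "bgbrrs" -> "srrbgb" -> "srbgb" -> "tschc" -> "TSCHC"

"PDCBLN"; "XFVRYJ"; "TSCHC"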